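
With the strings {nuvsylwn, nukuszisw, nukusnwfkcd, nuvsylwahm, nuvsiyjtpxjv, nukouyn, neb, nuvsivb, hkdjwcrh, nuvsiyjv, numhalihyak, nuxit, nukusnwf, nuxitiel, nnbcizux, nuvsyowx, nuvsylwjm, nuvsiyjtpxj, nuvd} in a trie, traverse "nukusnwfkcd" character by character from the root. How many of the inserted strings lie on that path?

2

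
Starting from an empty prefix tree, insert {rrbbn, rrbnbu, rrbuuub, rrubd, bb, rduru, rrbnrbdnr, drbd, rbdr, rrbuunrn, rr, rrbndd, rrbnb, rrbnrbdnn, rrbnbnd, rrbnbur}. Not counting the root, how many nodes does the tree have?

Trace insertions, counting only characters that open a new branch:
  "rrbbn" → 5 new (r, r, b, b, n)
  "rrbnbu" → prefix "rrb" already present; 3 new (n, b, u)
  "rrbuuub" → prefix "rrb" already present; 4 new (u, u, u, b)
  "rrubd" → prefix "rr" already present; 3 new (u, b, d)
  "bb" → 2 new (b, b)
  "rduru" → prefix "r" already present; 4 new (d, u, r, u)
  "rrbnrbdnr" → prefix "rrbn" already present; 5 new (r, b, d, n, r)
  "drbd" → 4 new (d, r, b, d)
  "rbdr" → prefix "r" already present; 3 new (b, d, r)
  "rrbuunrn" → prefix "rrbuu" already present; 3 new (n, r, n)
  "rr" → prefix "rr" already present; 0 new (none)
  "rrbndd" → prefix "rrbn" already present; 2 new (d, d)
  "rrbnb" → prefix "rrbnb" already present; 0 new (none)
  "rrbnrbdnn" → prefix "rrbnrbdn" already present; 1 new (n)
  "rrbnbnd" → prefix "rrbnb" already present; 2 new (n, d)
  "rrbnbur" → prefix "rrbnbu" already present; 1 new (r)
Total nodes = 5 + 3 + 4 + 3 + 2 + 4 + 5 + 4 + 3 + 3 + 0 + 2 + 0 + 1 + 2 + 1 = 42

42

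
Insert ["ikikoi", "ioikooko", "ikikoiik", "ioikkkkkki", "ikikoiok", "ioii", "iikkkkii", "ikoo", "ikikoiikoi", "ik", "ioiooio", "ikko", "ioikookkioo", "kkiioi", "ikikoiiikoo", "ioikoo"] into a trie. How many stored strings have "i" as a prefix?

15

Filter for entries beginning with "i":
Matches: "iikkkkii", "ik", "ikikoi", "ikikoiiikoo", "ikikoiik", "ikikoiikoi", "ikikoiok", "ikko", "ikoo", "ioii", "ioikkkkkki", "ioikoo", "ioikookkioo", "ioikooko", "ioiooio"
Count: 15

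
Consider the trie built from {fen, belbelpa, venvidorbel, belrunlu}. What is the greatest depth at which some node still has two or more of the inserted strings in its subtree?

3

Equivalently: take the maximum, over all pairs, of their longest common prefix length.
e.g. "belbelpa" and "belrunlu" share the prefix "bel" of length 3; no pair shares a longer one.
Longest shared-prefix length: 3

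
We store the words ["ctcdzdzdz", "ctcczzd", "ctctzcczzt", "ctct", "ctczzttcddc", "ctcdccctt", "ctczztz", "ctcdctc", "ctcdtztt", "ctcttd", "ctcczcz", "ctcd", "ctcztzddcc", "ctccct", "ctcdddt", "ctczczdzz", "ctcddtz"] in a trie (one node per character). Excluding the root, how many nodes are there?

62

Trace insertions, counting only characters that open a new branch:
  "ctcdzdzdz" → 9 new (c, t, c, d, z, d, z, d, z)
  "ctcczzd" → prefix "ctc" already present; 4 new (c, z, z, d)
  "ctctzcczzt" → prefix "ctc" already present; 7 new (t, z, c, c, z, z, t)
  "ctct" → prefix "ctct" already present; 0 new (none)
  "ctczzttcddc" → prefix "ctc" already present; 8 new (z, z, t, t, c, d, d, c)
  "ctcdccctt" → prefix "ctcd" already present; 5 new (c, c, c, t, t)
  "ctczztz" → prefix "ctczzt" already present; 1 new (z)
  "ctcdctc" → prefix "ctcdc" already present; 2 new (t, c)
  "ctcdtztt" → prefix "ctcd" already present; 4 new (t, z, t, t)
  "ctcttd" → prefix "ctct" already present; 2 new (t, d)
  "ctcczcz" → prefix "ctccz" already present; 2 new (c, z)
  "ctcd" → prefix "ctcd" already present; 0 new (none)
  "ctcztzddcc" → prefix "ctcz" already present; 6 new (t, z, d, d, c, c)
  "ctccct" → prefix "ctcc" already present; 2 new (c, t)
  "ctcdddt" → prefix "ctcd" already present; 3 new (d, d, t)
  "ctczczdzz" → prefix "ctcz" already present; 5 new (c, z, d, z, z)
  "ctcddtz" → prefix "ctcdd" already present; 2 new (t, z)
Total nodes = 9 + 4 + 7 + 0 + 8 + 5 + 1 + 2 + 4 + 2 + 2 + 0 + 6 + 2 + 3 + 5 + 2 = 62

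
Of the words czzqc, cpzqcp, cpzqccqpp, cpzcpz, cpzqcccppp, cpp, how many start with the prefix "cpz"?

4

Walk to "cpz"; the words in its subtree are exactly those with that prefix.
Matches: "cpzcpz", "cpzqcccppp", "cpzqccqpp", "cpzqcp"
Count: 4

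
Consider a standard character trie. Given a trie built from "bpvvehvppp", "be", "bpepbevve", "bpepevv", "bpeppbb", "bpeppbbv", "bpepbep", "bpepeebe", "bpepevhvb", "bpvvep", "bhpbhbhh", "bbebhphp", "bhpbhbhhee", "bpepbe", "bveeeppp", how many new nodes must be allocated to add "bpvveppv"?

"bpvvep" is already a path in the trie; the remaining "pv" must be added.
Each of the 2 remaining characters creates one node.

2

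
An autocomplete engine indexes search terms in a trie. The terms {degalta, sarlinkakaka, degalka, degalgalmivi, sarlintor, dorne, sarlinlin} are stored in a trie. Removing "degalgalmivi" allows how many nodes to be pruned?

After clearing the end-marker at "degalgalmivi", prune upward until reaching a node still needed by another word.
The suffix "galmivi" (7 nodes) is used only by "degalgalmivi"; the node for "degal" still has the child "t", so pruning stops there.
Nodes removed: 7

7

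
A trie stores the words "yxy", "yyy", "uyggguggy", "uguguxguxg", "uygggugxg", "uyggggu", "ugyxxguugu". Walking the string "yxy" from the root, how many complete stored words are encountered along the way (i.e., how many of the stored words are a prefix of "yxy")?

1

Walk "yxy" from the root; an end-of-word marker is hit whenever a stored word is a prefix of "yxy".
Prefixes of the query that are stored words: "yxy"
Count: 1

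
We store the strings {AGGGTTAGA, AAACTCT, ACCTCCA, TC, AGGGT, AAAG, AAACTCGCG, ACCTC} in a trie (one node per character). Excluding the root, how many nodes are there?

27

Insert word by word; a character creates a node only if that edge doesn't already exist:
  "AGGGTTAGA" → 9 new (A, G, G, G, T, T, A, G, A)
  "AAACTCT" → prefix "A" already present; 6 new (A, A, C, T, C, T)
  "ACCTCCA" → prefix "A" already present; 6 new (C, C, T, C, C, A)
  "TC" → 2 new (T, C)
  "AGGGT" → prefix "AGGGT" already present; 0 new (none)
  "AAAG" → prefix "AAA" already present; 1 new (G)
  "AAACTCGCG" → prefix "AAACTC" already present; 3 new (G, C, G)
  "ACCTC" → prefix "ACCTC" already present; 0 new (none)
Total nodes = 9 + 6 + 6 + 2 + 0 + 1 + 3 + 0 = 27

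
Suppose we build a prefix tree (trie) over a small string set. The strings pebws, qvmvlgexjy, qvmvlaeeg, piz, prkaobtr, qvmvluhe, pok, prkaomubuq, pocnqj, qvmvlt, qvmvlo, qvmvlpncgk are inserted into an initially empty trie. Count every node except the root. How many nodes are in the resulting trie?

49

Trace insertions, counting only characters that open a new branch:
  "pebws" → 5 new (p, e, b, w, s)
  "qvmvlgexjy" → 10 new (q, v, m, v, l, g, e, x, j, y)
  "qvmvlaeeg" → prefix "qvmvl" already present; 4 new (a, e, e, g)
  "piz" → prefix "p" already present; 2 new (i, z)
  "prkaobtr" → prefix "p" already present; 7 new (r, k, a, o, b, t, r)
  "qvmvluhe" → prefix "qvmvl" already present; 3 new (u, h, e)
  "pok" → prefix "p" already present; 2 new (o, k)
  "prkaomubuq" → prefix "prkao" already present; 5 new (m, u, b, u, q)
  "pocnqj" → prefix "po" already present; 4 new (c, n, q, j)
  "qvmvlt" → prefix "qvmvl" already present; 1 new (t)
  "qvmvlo" → prefix "qvmvl" already present; 1 new (o)
  "qvmvlpncgk" → prefix "qvmvl" already present; 5 new (p, n, c, g, k)
Total nodes = 5 + 10 + 4 + 2 + 7 + 3 + 2 + 5 + 4 + 1 + 1 + 5 = 49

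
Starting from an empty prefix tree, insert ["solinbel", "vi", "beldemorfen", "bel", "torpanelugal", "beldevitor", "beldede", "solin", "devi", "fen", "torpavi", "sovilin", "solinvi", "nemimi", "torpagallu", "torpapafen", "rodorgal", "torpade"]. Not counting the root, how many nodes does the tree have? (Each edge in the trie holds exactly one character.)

Trace insertions, counting only characters that open a new branch:
  "solinbel" → 8 new (s, o, l, i, n, b, e, l)
  "vi" → 2 new (v, i)
  "beldemorfen" → 11 new (b, e, l, d, e, m, o, r, f, e, n)
  "bel" → prefix "bel" already present; 0 new (none)
  "torpanelugal" → 12 new (t, o, r, p, a, n, e, l, u, g, a, l)
  "beldevitor" → prefix "belde" already present; 5 new (v, i, t, o, r)
  "beldede" → prefix "belde" already present; 2 new (d, e)
  "solin" → prefix "solin" already present; 0 new (none)
  "devi" → 4 new (d, e, v, i)
  "fen" → 3 new (f, e, n)
  "torpavi" → prefix "torpa" already present; 2 new (v, i)
  "sovilin" → prefix "so" already present; 5 new (v, i, l, i, n)
  "solinvi" → prefix "solin" already present; 2 new (v, i)
  "nemimi" → 6 new (n, e, m, i, m, i)
  "torpagallu" → prefix "torpa" already present; 5 new (g, a, l, l, u)
  "torpapafen" → prefix "torpa" already present; 5 new (p, a, f, e, n)
  "rodorgal" → 8 new (r, o, d, o, r, g, a, l)
  "torpade" → prefix "torpa" already present; 2 new (d, e)
Total nodes = 8 + 2 + 11 + 0 + 12 + 5 + 2 + 0 + 4 + 3 + 2 + 5 + 2 + 6 + 5 + 5 + 8 + 2 = 82

82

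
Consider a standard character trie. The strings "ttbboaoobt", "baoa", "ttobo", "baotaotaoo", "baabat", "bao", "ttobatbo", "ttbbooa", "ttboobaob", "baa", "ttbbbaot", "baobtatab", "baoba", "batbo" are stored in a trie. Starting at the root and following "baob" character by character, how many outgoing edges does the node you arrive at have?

2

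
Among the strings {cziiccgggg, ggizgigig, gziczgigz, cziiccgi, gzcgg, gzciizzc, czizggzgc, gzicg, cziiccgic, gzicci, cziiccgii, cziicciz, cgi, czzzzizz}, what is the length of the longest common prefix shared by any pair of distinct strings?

Look for the deepest trie node that still has at least two words in its subtree.
e.g. "cziiccgi" and "cziiccgic" share the prefix "cziiccgi" of length 8; no pair shares a longer one.
Longest shared-prefix length: 8

8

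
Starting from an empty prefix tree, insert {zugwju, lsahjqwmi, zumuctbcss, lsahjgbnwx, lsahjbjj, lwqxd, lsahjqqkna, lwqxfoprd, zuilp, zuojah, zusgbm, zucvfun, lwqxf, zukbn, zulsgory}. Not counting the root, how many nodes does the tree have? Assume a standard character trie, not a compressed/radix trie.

Trace insertions, counting only characters that open a new branch:
  "zugwju" → 6 new (z, u, g, w, j, u)
  "lsahjqwmi" → 9 new (l, s, a, h, j, q, w, m, i)
  "zumuctbcss" → prefix "zu" already present; 8 new (m, u, c, t, b, c, s, s)
  "lsahjgbnwx" → prefix "lsahj" already present; 5 new (g, b, n, w, x)
  "lsahjbjj" → prefix "lsahj" already present; 3 new (b, j, j)
  "lwqxd" → prefix "l" already present; 4 new (w, q, x, d)
  "lsahjqqkna" → prefix "lsahjq" already present; 4 new (q, k, n, a)
  "lwqxfoprd" → prefix "lwqx" already present; 5 new (f, o, p, r, d)
  "zuilp" → prefix "zu" already present; 3 new (i, l, p)
  "zuojah" → prefix "zu" already present; 4 new (o, j, a, h)
  "zusgbm" → prefix "zu" already present; 4 new (s, g, b, m)
  "zucvfun" → prefix "zu" already present; 5 new (c, v, f, u, n)
  "lwqxf" → prefix "lwqxf" already present; 0 new (none)
  "zukbn" → prefix "zu" already present; 3 new (k, b, n)
  "zulsgory" → prefix "zu" already present; 6 new (l, s, g, o, r, y)
Total nodes = 6 + 9 + 8 + 5 + 3 + 4 + 4 + 5 + 3 + 4 + 4 + 5 + 0 + 3 + 6 = 69

69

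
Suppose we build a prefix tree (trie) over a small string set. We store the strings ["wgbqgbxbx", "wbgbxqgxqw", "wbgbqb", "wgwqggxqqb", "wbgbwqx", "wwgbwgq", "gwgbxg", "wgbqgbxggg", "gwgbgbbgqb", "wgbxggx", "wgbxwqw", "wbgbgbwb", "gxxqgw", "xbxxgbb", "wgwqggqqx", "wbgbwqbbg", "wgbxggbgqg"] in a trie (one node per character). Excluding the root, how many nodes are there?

85

For each word, the new-node count is its length minus the longest prefix already in the trie:
  "wgbqgbxbx" → 9 new (w, g, b, q, g, b, x, b, x)
  "wbgbxqgxqw" → prefix "w" already present; 9 new (b, g, b, x, q, g, x, q, w)
  "wbgbqb" → prefix "wbgb" already present; 2 new (q, b)
  "wgwqggxqqb" → prefix "wg" already present; 8 new (w, q, g, g, x, q, q, b)
  "wbgbwqx" → prefix "wbgb" already present; 3 new (w, q, x)
  "wwgbwgq" → prefix "w" already present; 6 new (w, g, b, w, g, q)
  "gwgbxg" → 6 new (g, w, g, b, x, g)
  "wgbqgbxggg" → prefix "wgbqgbx" already present; 3 new (g, g, g)
  "gwgbgbbgqb" → prefix "gwgb" already present; 6 new (g, b, b, g, q, b)
  "wgbxggx" → prefix "wgb" already present; 4 new (x, g, g, x)
  "wgbxwqw" → prefix "wgbx" already present; 3 new (w, q, w)
  "wbgbgbwb" → prefix "wbgb" already present; 4 new (g, b, w, b)
  "gxxqgw" → prefix "g" already present; 5 new (x, x, q, g, w)
  "xbxxgbb" → 7 new (x, b, x, x, g, b, b)
  "wgwqggqqx" → prefix "wgwqgg" already present; 3 new (q, q, x)
  "wbgbwqbbg" → prefix "wbgbwq" already present; 3 new (b, b, g)
  "wgbxggbgqg" → prefix "wgbxgg" already present; 4 new (b, g, q, g)
Total nodes = 9 + 9 + 2 + 8 + 3 + 6 + 6 + 3 + 6 + 4 + 3 + 4 + 5 + 7 + 3 + 3 + 4 = 85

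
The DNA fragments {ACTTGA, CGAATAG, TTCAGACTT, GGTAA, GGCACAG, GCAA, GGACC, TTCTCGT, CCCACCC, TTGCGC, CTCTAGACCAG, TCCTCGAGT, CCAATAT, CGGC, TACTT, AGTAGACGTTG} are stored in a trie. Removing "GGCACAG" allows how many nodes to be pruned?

5

After clearing the end-marker at "GGCACAG", prune upward until reaching a node still needed by another word.
The suffix "CACAG" (5 nodes) is used only by "GGCACAG"; the node for "GG" still has the child "T", so pruning stops there.
Nodes removed: 5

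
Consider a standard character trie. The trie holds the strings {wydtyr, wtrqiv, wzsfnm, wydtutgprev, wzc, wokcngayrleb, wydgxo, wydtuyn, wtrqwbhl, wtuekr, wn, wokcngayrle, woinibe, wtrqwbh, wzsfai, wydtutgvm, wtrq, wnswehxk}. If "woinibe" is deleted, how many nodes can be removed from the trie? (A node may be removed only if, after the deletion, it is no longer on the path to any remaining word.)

5

A node on "woinibe"'s path can go only if nothing else ends at it or branches off below it.
The suffix "inibe" (5 nodes) is used only by "woinibe"; the node for "wo" still has the child "k", so pruning stops there.
Nodes removed: 5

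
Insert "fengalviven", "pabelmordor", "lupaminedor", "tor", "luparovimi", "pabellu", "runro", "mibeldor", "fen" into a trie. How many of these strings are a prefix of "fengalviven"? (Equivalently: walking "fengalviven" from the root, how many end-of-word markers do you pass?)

Check each prefix of "fengalviven" against the stored set — each match is an end-marker on the path.
Prefixes of the query that are stored words: "fen", "fengalviven"
Count: 2

2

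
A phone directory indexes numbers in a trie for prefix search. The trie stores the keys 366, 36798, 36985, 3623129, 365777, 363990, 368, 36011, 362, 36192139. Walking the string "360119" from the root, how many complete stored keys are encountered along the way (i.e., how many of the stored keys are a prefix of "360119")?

1

Traverse "360119" character by character; count nodes along the way that are marked as word ends.
Prefixes of the query that are stored words: "36011"
Count: 1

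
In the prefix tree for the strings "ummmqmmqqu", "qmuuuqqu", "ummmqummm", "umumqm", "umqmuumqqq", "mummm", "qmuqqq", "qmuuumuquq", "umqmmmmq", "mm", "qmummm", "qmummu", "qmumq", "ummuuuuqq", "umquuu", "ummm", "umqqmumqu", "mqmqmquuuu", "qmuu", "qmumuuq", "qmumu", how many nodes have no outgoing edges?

Leaves are exactly the stored words that no other stored word extends.
Those words: "mm", "mqmqmquuuu", "mummm", "qmummm", "qmummu", "qmumq", "qmumuuq", "qmuqqq", "qmuuumuquq", "qmuuuqqu", "ummmqmmqqu", "ummmqummm", "ummuuuuqq", "umqmmmmq", "umqmuumqqq", "umqqmumqu", "umquuu", "umumqm"
Leaf count: 18

18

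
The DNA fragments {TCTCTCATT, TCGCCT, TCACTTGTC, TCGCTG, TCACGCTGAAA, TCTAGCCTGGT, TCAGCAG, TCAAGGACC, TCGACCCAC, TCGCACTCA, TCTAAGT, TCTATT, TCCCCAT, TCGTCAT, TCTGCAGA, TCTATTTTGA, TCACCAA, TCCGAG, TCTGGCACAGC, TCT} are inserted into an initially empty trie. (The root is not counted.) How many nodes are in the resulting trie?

Insert word by word; a character creates a node only if that edge doesn't already exist:
  "TCTCTCATT" → 9 new (T, C, T, C, T, C, A, T, T)
  "TCGCCT" → prefix "TC" already present; 4 new (G, C, C, T)
  "TCACTTGTC" → prefix "TC" already present; 7 new (A, C, T, T, G, T, C)
  "TCGCTG" → prefix "TCGC" already present; 2 new (T, G)
  "TCACGCTGAAA" → prefix "TCAC" already present; 7 new (G, C, T, G, A, A, A)
  "TCTAGCCTGGT" → prefix "TCT" already present; 8 new (A, G, C, C, T, G, G, T)
  "TCAGCAG" → prefix "TCA" already present; 4 new (G, C, A, G)
  "TCAAGGACC" → prefix "TCA" already present; 6 new (A, G, G, A, C, C)
  "TCGACCCAC" → prefix "TCG" already present; 6 new (A, C, C, C, A, C)
  "TCGCACTCA" → prefix "TCGC" already present; 5 new (A, C, T, C, A)
  "TCTAAGT" → prefix "TCTA" already present; 3 new (A, G, T)
  "TCTATT" → prefix "TCTA" already present; 2 new (T, T)
  "TCCCCAT" → prefix "TC" already present; 5 new (C, C, C, A, T)
  "TCGTCAT" → prefix "TCG" already present; 4 new (T, C, A, T)
  "TCTGCAGA" → prefix "TCT" already present; 5 new (G, C, A, G, A)
  "TCTATTTTGA" → prefix "TCTATT" already present; 4 new (T, T, G, A)
  "TCACCAA" → prefix "TCAC" already present; 3 new (C, A, A)
  "TCCGAG" → prefix "TCC" already present; 3 new (G, A, G)
  "TCTGGCACAGC" → prefix "TCTG" already present; 7 new (G, C, A, C, A, G, C)
  "TCT" → prefix "TCT" already present; 0 new (none)
Total nodes = 9 + 4 + 7 + 2 + 7 + 8 + 4 + 6 + 6 + 5 + 3 + 2 + 5 + 4 + 5 + 4 + 3 + 3 + 7 + 0 = 94

94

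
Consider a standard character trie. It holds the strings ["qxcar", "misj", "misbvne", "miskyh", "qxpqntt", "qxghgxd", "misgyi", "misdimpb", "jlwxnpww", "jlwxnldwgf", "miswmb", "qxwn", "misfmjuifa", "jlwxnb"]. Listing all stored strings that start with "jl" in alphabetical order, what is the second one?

Words with prefix "jl", in lexicographic order: "jlwxnb", "jlwxnldwgf", "jlwxnpww"
Position 2: jlwxnldwgf

jlwxnldwgf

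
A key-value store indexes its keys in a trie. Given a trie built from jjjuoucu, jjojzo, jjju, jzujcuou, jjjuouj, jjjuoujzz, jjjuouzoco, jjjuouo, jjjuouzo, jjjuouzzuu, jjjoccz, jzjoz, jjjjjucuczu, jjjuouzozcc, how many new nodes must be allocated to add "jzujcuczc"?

Walking "jzujcuczc" from the root, the first 6 characters ("jzujcu") follow existing edges; "c" is the first miss.
New nodes needed: |"jzujcuczc"| − 6 = 9 − 6 = 3.

3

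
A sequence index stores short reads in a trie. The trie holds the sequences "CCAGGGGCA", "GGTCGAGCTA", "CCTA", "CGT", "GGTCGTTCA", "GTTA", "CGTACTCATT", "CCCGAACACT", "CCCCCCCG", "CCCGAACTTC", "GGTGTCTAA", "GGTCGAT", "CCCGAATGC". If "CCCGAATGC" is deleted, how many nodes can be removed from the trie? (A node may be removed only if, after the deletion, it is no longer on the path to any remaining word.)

Walk "CCCGAATGC" from the leaf back toward the root, removing each node that no remaining word uses.
The suffix "TGC" (3 nodes) is used only by "CCCGAATGC"; the node for "CCCGAA" still has the child "C", so pruning stops there.
Nodes removed: 3

3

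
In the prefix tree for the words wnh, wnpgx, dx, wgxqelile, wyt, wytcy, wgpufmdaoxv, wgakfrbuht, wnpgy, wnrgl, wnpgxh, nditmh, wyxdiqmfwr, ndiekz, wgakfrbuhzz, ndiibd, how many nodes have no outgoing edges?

A leaf is a node with no children — equivalently, the end of a word that is not a proper prefix of any other stored word.
Those words: "dx", "ndiekz", "ndiibd", "nditmh", "wgakfrbuht", "wgakfrbuhzz", "wgpufmdaoxv", "wgxqelile", "wnh", "wnpgxh", "wnpgy", "wnrgl", "wytcy", "wyxdiqmfwr"
Leaf count: 14

14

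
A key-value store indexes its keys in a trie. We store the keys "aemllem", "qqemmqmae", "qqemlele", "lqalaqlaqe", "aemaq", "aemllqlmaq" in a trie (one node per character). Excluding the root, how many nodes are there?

37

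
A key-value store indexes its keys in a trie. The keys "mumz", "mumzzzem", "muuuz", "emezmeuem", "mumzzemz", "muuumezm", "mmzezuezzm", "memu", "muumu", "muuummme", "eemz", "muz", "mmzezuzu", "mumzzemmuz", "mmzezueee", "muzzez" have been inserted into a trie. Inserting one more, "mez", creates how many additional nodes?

1

Walking "mez" from the root, the first 2 characters ("me") follow existing edges; "z" is the first miss.
Each of the 1 remaining characters creates one node.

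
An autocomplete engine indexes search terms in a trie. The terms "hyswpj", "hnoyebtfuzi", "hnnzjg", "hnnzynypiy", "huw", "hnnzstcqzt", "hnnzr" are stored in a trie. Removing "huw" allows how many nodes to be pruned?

A node on "huw"'s path can go only if nothing else ends at it or branches off below it.
The suffix "uw" (2 nodes) is used only by "huw"; the node for "h" still has the child "y", so pruning stops there.
Nodes removed: 2

2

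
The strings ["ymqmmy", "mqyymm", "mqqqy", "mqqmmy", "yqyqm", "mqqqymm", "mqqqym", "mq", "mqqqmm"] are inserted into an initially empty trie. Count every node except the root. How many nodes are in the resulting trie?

26

For each word, the new-node count is its length minus the longest prefix already in the trie:
  "ymqmmy" → 6 new (y, m, q, m, m, y)
  "mqyymm" → 6 new (m, q, y, y, m, m)
  "mqqqy" → prefix "mq" already present; 3 new (q, q, y)
  "mqqmmy" → prefix "mqq" already present; 3 new (m, m, y)
  "yqyqm" → prefix "y" already present; 4 new (q, y, q, m)
  "mqqqymm" → prefix "mqqqy" already present; 2 new (m, m)
  "mqqqym" → prefix "mqqqym" already present; 0 new (none)
  "mq" → prefix "mq" already present; 0 new (none)
  "mqqqmm" → prefix "mqqq" already present; 2 new (m, m)
Total nodes = 6 + 6 + 3 + 3 + 4 + 2 + 0 + 0 + 2 = 26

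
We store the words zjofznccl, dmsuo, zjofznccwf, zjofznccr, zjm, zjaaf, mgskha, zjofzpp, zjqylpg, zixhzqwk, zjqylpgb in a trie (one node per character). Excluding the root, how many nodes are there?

Count nodes per top-level branch (shared prefixes stored once):
  'd'-branch (dmsuo): 5 nodes
  'm'-branch (mgskha): 6 nodes
  'z'-branch (zixhzqwk, zjaaf, zjm, zjofznccl, zjofznccr, zjofznccwf, zjofzpp, zjqylpg, zjqylpgb): 31 nodes
Sum: 42

42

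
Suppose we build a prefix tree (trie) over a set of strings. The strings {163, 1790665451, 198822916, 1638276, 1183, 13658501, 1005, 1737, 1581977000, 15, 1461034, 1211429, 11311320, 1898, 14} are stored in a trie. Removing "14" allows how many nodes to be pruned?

Walk "14" from the leaf back toward the root, removing each node that no remaining word uses.
Every node on "14" is still needed (e.g. by "1461034"), so nothing is freed.
Nodes removed: 0

0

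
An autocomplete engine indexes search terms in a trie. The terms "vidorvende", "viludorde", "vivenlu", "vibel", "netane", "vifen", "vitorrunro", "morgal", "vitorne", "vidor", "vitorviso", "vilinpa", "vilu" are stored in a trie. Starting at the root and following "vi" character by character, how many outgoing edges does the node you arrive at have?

6

Walk "vi" from the root, arriving at one node.
Characters that immediately follow "vi" among the stored strings: {b, d, f, l, t, v}.
That node has 6 child edges.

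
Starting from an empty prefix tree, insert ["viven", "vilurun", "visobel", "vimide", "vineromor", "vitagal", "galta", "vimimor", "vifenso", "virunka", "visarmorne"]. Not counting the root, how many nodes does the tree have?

56

Insert word by word; a character creates a node only if that edge doesn't already exist:
  "viven" → 5 new (v, i, v, e, n)
  "vilurun" → prefix "vi" already present; 5 new (l, u, r, u, n)
  "visobel" → prefix "vi" already present; 5 new (s, o, b, e, l)
  "vimide" → prefix "vi" already present; 4 new (m, i, d, e)
  "vineromor" → prefix "vi" already present; 7 new (n, e, r, o, m, o, r)
  "vitagal" → prefix "vi" already present; 5 new (t, a, g, a, l)
  "galta" → 5 new (g, a, l, t, a)
  "vimimor" → prefix "vimi" already present; 3 new (m, o, r)
  "vifenso" → prefix "vi" already present; 5 new (f, e, n, s, o)
  "virunka" → prefix "vi" already present; 5 new (r, u, n, k, a)
  "visarmorne" → prefix "vis" already present; 7 new (a, r, m, o, r, n, e)
Total nodes = 5 + 5 + 5 + 4 + 7 + 5 + 5 + 3 + 5 + 5 + 7 = 56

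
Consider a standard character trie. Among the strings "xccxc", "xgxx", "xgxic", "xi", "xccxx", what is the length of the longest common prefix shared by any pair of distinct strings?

The deepest shared node is where two words last agree before diverging.
"xccxc" and "xccxx" agree on "xccx" (4 characters) before diverging; nothing deeper is shared.
Longest shared-prefix length: 4

4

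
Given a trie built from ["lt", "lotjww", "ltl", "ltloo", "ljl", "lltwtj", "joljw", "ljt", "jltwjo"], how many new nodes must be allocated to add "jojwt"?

3

The longest prefix of "jojwt" already in the trie is "jo" (length 2).
So 5 − 2 = 3 new nodes.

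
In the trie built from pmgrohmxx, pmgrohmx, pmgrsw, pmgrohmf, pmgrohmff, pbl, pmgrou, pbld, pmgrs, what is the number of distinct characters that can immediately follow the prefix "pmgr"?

The children of the "pmgr" node are the distinct next characters among strings starting with "pmgr".
Characters that immediately follow "pmgr" among the stored strings: {o, s}.
That node has 2 child edges.

2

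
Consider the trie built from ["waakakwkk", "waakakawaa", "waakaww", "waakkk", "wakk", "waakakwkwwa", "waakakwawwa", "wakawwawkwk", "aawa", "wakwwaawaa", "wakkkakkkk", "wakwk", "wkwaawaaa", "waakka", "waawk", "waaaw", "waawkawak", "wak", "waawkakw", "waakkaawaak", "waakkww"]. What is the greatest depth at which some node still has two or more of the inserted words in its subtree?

8

Equivalently: take the maximum, over all pairs, of their longest common prefix length.
e.g. "waakakwkk" and "waakakwkwwa" share the prefix "waakakwk" of length 8; no pair shares a longer one.
Longest shared-prefix length: 8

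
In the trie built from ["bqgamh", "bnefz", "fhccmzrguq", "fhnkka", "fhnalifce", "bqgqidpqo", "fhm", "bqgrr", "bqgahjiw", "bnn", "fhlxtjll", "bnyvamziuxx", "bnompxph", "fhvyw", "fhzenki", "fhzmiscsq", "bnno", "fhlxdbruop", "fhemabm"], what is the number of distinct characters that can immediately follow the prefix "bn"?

Walk "bn" from the root, arriving at one node.
Characters that immediately follow "bn" among the stored strings: {e, n, o, y}.
That node has 4 child edges.

4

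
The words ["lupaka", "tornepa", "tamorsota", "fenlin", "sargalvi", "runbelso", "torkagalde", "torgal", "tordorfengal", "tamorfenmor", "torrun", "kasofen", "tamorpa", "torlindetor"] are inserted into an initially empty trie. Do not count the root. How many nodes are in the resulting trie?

Trace insertions, counting only characters that open a new branch:
  "lupaka" → 6 new (l, u, p, a, k, a)
  "tornepa" → 7 new (t, o, r, n, e, p, a)
  "tamorsota" → prefix "t" already present; 8 new (a, m, o, r, s, o, t, a)
  "fenlin" → 6 new (f, e, n, l, i, n)
  "sargalvi" → 8 new (s, a, r, g, a, l, v, i)
  "runbelso" → 8 new (r, u, n, b, e, l, s, o)
  "torkagalde" → prefix "tor" already present; 7 new (k, a, g, a, l, d, e)
  "torgal" → prefix "tor" already present; 3 new (g, a, l)
  "tordorfengal" → prefix "tor" already present; 9 new (d, o, r, f, e, n, g, a, l)
  "tamorfenmor" → prefix "tamor" already present; 6 new (f, e, n, m, o, r)
  "torrun" → prefix "tor" already present; 3 new (r, u, n)
  "kasofen" → 7 new (k, a, s, o, f, e, n)
  "tamorpa" → prefix "tamor" already present; 2 new (p, a)
  "torlindetor" → prefix "tor" already present; 8 new (l, i, n, d, e, t, o, r)
Total nodes = 6 + 7 + 8 + 6 + 8 + 8 + 7 + 3 + 9 + 6 + 3 + 7 + 2 + 8 = 88

88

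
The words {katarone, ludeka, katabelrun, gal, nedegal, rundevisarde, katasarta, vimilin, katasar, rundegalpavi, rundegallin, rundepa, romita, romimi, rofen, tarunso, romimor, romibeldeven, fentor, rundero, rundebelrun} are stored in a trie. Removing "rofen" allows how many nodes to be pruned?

Walk "rofen" from the leaf back toward the root, removing each node that no remaining word uses.
The suffix "fen" (3 nodes) is used only by "rofen"; the node for "ro" still has the child "m", so pruning stops there.
Nodes removed: 3

3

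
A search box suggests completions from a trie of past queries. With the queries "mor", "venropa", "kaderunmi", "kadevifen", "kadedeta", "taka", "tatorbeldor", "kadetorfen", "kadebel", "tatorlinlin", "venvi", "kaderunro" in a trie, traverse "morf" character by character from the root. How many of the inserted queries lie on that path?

1

Check each prefix of "morf" against the stored set — each match is an end-marker on the path.
Prefixes of the query that are stored words: "mor"
Count: 1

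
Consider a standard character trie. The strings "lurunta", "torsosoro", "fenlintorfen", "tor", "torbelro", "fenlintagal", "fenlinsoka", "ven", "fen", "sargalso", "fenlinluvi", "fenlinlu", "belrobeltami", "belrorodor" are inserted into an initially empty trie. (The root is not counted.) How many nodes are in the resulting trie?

73

Trace insertions, counting only characters that open a new branch:
  "lurunta" → 7 new (l, u, r, u, n, t, a)
  "torsosoro" → 9 new (t, o, r, s, o, s, o, r, o)
  "fenlintorfen" → 12 new (f, e, n, l, i, n, t, o, r, f, e, n)
  "tor" → prefix "tor" already present; 0 new (none)
  "torbelro" → prefix "tor" already present; 5 new (b, e, l, r, o)
  "fenlintagal" → prefix "fenlint" already present; 4 new (a, g, a, l)
  "fenlinsoka" → prefix "fenlin" already present; 4 new (s, o, k, a)
  "ven" → 3 new (v, e, n)
  "fen" → prefix "fen" already present; 0 new (none)
  "sargalso" → 8 new (s, a, r, g, a, l, s, o)
  "fenlinluvi" → prefix "fenlin" already present; 4 new (l, u, v, i)
  "fenlinlu" → prefix "fenlinlu" already present; 0 new (none)
  "belrobeltami" → 12 new (b, e, l, r, o, b, e, l, t, a, m, i)
  "belrorodor" → prefix "belro" already present; 5 new (r, o, d, o, r)
Total nodes = 7 + 9 + 12 + 0 + 5 + 4 + 4 + 3 + 0 + 8 + 4 + 0 + 12 + 5 = 73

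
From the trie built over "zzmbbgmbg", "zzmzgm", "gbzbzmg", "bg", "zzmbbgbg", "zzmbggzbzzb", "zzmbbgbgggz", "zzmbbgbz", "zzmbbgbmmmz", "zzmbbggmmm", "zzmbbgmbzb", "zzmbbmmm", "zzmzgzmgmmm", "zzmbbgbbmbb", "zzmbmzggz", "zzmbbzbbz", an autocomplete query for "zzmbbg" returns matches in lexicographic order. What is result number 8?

Filter for "zzmbbg…" and sort: "zzmbbgbbmbb", "zzmbbgbg", "zzmbbgbgggz", "zzmbbgbmmmz", "zzmbbgbz", "zzmbbggmmm", "zzmbbgmbg", "zzmbbgmbzb"
Position 8: zzmbbgmbzb

zzmbbgmbzb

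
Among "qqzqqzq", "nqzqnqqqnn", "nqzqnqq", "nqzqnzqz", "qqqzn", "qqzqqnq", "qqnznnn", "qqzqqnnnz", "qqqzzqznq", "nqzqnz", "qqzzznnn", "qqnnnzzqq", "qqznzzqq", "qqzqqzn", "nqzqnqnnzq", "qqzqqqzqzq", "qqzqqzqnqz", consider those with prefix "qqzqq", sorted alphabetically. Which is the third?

Filter for "qqzqq…" and sort: "qqzqqnnnz", "qqzqqnq", "qqzqqqzqzq", "qqzqqzn", "qqzqqzq", "qqzqqzqnqz"
The 3rd is qqzqqqzqzq.

qqzqqqzqzq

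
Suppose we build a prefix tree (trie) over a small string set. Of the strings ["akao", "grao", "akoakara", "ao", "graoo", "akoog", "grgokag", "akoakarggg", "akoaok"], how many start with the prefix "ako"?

Filter for entries beginning with "ako":
Matches: "akoakara", "akoakarggg", "akoaok", "akoog"
Count: 4

4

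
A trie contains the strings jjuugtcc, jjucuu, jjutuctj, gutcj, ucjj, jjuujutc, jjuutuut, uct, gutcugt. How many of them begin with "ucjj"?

Walk to "ucjj"; the words in its subtree are exactly those with that prefix.
Matches: "ucjj"
Count: 1

1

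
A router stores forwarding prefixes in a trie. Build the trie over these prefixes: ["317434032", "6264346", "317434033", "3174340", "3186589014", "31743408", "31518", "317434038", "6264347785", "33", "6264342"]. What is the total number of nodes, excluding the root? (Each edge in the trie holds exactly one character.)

Insert word by word; a character creates a node only if that edge doesn't already exist:
  "317434032" → 9 new (3, 1, 7, 4, 3, 4, 0, 3, 2)
  "6264346" → 7 new (6, 2, 6, 4, 3, 4, 6)
  "317434033" → prefix "31743403" already present; 1 new (3)
  "3174340" → prefix "3174340" already present; 0 new (none)
  "3186589014" → prefix "31" already present; 8 new (8, 6, 5, 8, 9, 0, 1, 4)
  "31743408" → prefix "3174340" already present; 1 new (8)
  "31518" → prefix "31" already present; 3 new (5, 1, 8)
  "317434038" → prefix "31743403" already present; 1 new (8)
  "6264347785" → prefix "626434" already present; 4 new (7, 7, 8, 5)
  "33" → prefix "3" already present; 1 new (3)
  "6264342" → prefix "626434" already present; 1 new (2)
Total nodes = 9 + 7 + 1 + 0 + 8 + 1 + 3 + 1 + 4 + 1 + 1 = 36

36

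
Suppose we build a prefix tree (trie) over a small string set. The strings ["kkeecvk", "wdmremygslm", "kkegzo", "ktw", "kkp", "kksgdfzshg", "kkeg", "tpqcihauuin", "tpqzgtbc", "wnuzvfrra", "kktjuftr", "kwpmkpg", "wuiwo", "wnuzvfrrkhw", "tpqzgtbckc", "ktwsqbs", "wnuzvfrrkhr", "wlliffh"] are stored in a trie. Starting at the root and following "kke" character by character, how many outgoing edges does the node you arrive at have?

2

The children of the "kke" node are the distinct next characters among strings starting with "kke".
Distinct next characters after "kke": e, g.
That node has 2 child edges.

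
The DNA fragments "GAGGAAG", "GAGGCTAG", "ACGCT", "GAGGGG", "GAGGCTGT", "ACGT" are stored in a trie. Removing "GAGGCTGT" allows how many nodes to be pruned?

2

A node on "GAGGCTGT"'s path can go only if nothing else ends at it or branches off below it.
The suffix "GT" (2 nodes) is used only by "GAGGCTGT"; the node for "GAGGCT" still has the child "A", so pruning stops there.
Nodes removed: 2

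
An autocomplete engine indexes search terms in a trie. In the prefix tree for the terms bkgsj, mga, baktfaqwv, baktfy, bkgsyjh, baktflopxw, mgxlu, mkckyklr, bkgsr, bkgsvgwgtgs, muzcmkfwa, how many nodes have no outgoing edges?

11

A leaf is a node with no children — equivalently, the end of a word that is not a proper prefix of any other stored word.
Those words: "baktfaqwv", "baktflopxw", "baktfy", "bkgsj", "bkgsr", "bkgsvgwgtgs", "bkgsyjh", "mga", "mgxlu", "mkckyklr", "muzcmkfwa"
Leaf count: 11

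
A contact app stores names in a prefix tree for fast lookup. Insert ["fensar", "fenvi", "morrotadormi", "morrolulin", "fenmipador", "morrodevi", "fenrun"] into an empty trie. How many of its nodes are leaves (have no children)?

7

A leaf is a node with no children — equivalently, the end of a word that is not a proper prefix of any other stored word.
Those words: "fenmipador", "fenrun", "fensar", "fenvi", "morrodevi", "morrolulin", "morrotadormi"
Leaf count: 7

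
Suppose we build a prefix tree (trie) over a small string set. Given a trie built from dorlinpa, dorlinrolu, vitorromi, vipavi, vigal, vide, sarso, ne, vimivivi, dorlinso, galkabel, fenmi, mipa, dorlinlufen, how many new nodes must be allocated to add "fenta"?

2

"fen" is already a path in the trie; the remaining "ta" must be added.
New nodes needed: |"fenta"| − 3 = 5 − 3 = 2.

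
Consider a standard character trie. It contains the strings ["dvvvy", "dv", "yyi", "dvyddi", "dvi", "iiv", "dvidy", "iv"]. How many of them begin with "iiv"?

1

Filter for entries beginning with "iiv":
Matches: "iiv"
Count: 1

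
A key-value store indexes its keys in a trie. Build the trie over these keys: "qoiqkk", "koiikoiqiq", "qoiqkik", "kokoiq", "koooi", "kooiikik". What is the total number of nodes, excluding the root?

Trie structure (* marks end of a word):
(root)
├─ k
│  └─ o
│     ├─ i
│     │  └─ i
│     │     └─ k
│     │        └─ o
│     │           └─ i
│     │              └─ q
│     │                 └─ i
│     │                    └─ q *
│     ├─ k
│     │  └─ o
│     │     └─ i
│     │        └─ q *
│     └─ o
│        ├─ i
│        │  └─ i
│        │     └─ k
│        │        └─ i
│        │           └─ k *
│        └─ o
│           └─ i *
└─ q
   └─ o
      └─ i
         └─ q
            └─ k
               ├─ i
               │  └─ k *
               └─ k *
Counting every labelled node above: 30.

30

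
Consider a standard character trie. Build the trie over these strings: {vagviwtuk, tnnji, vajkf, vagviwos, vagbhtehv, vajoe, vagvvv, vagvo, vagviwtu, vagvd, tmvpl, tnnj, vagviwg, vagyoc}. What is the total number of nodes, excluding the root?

Count nodes per top-level branch (shared prefixes stored once):
  't'-branch (tmvpl, tnnj, tnnji): 9 nodes
  'v'-branch (vagbhtehv, vagvd, vagviwg, vagviwos, vagviwtu, vagviwtuk, vagvo, vagvvv, vagyoc, vajkf, vajoe): 30 nodes
Sum: 39

39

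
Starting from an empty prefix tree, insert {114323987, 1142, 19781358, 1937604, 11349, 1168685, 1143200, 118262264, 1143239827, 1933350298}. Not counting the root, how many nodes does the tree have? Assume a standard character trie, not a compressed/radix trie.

48

Insert word by word; a character creates a node only if that edge doesn't already exist:
  "114323987" → 9 new (1, 1, 4, 3, 2, 3, 9, 8, 7)
  "1142" → prefix "114" already present; 1 new (2)
  "19781358" → prefix "1" already present; 7 new (9, 7, 8, 1, 3, 5, 8)
  "1937604" → prefix "19" already present; 5 new (3, 7, 6, 0, 4)
  "11349" → prefix "11" already present; 3 new (3, 4, 9)
  "1168685" → prefix "11" already present; 5 new (6, 8, 6, 8, 5)
  "1143200" → prefix "11432" already present; 2 new (0, 0)
  "118262264" → prefix "11" already present; 7 new (8, 2, 6, 2, 2, 6, 4)
  "1143239827" → prefix "11432398" already present; 2 new (2, 7)
  "1933350298" → prefix "193" already present; 7 new (3, 3, 5, 0, 2, 9, 8)
Total nodes = 9 + 1 + 7 + 5 + 3 + 5 + 2 + 7 + 2 + 7 = 48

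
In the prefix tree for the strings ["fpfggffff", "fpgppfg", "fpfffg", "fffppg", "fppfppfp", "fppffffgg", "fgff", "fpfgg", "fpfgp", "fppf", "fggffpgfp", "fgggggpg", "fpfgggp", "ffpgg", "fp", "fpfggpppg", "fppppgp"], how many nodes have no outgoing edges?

A leaf is a node with no children — equivalently, the end of a word that is not a proper prefix of any other stored word.
Those words: "fffppg", "ffpgg", "fgff", "fggffpgfp", "fgggggpg", "fpfffg", "fpfggffff", "fpfgggp", "fpfggpppg", "fpfgp", "fpgppfg", "fppffffgg", "fppfppfp", "fppppgp"
Leaf count: 14

14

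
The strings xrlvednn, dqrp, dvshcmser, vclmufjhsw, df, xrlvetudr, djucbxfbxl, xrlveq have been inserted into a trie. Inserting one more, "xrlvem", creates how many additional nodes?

1

Walking "xrlvem" from the root, the first 5 characters ("xrlve") follow existing edges; "m" is the first miss.
So 6 − 5 = 1 new nodes.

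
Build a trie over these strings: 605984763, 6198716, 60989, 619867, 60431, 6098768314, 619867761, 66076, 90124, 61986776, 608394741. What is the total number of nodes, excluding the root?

Insert word by word; a character creates a node only if that edge doesn't already exist:
  "605984763" → 9 new (6, 0, 5, 9, 8, 4, 7, 6, 3)
  "6198716" → prefix "6" already present; 6 new (1, 9, 8, 7, 1, 6)
  "60989" → prefix "60" already present; 3 new (9, 8, 9)
  "619867" → prefix "6198" already present; 2 new (6, 7)
  "60431" → prefix "60" already present; 3 new (4, 3, 1)
  "6098768314" → prefix "6098" already present; 6 new (7, 6, 8, 3, 1, 4)
  "619867761" → prefix "619867" already present; 3 new (7, 6, 1)
  "66076" → prefix "6" already present; 4 new (6, 0, 7, 6)
  "90124" → 5 new (9, 0, 1, 2, 4)
  "61986776" → prefix "61986776" already present; 0 new (none)
  "608394741" → prefix "60" already present; 7 new (8, 3, 9, 4, 7, 4, 1)
Total nodes = 9 + 6 + 3 + 2 + 3 + 6 + 3 + 4 + 5 + 0 + 7 = 48

48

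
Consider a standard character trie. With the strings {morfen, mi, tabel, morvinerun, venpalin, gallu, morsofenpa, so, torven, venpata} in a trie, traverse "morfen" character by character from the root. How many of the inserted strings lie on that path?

1

Check each prefix of "morfen" against the stored set — each match is an end-marker on the path.
Prefixes of the query that are stored words: "morfen"
Count: 1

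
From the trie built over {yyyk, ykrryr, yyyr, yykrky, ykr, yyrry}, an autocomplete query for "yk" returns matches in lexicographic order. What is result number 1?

ykr

DFS of the "yk" subtree visits, in order: "ykr", "ykrryr"
Position 1: ykr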